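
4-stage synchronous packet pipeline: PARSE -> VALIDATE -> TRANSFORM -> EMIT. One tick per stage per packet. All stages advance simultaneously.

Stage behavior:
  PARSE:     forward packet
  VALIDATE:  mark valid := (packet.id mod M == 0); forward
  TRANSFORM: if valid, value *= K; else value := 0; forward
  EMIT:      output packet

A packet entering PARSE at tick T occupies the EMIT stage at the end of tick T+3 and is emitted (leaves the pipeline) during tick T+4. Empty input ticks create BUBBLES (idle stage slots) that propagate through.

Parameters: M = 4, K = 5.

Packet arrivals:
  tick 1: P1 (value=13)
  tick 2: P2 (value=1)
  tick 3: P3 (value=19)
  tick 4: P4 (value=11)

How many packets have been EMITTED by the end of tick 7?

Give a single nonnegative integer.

Answer: 3

Derivation:
Tick 1: [PARSE:P1(v=13,ok=F), VALIDATE:-, TRANSFORM:-, EMIT:-] out:-; in:P1
Tick 2: [PARSE:P2(v=1,ok=F), VALIDATE:P1(v=13,ok=F), TRANSFORM:-, EMIT:-] out:-; in:P2
Tick 3: [PARSE:P3(v=19,ok=F), VALIDATE:P2(v=1,ok=F), TRANSFORM:P1(v=0,ok=F), EMIT:-] out:-; in:P3
Tick 4: [PARSE:P4(v=11,ok=F), VALIDATE:P3(v=19,ok=F), TRANSFORM:P2(v=0,ok=F), EMIT:P1(v=0,ok=F)] out:-; in:P4
Tick 5: [PARSE:-, VALIDATE:P4(v=11,ok=T), TRANSFORM:P3(v=0,ok=F), EMIT:P2(v=0,ok=F)] out:P1(v=0); in:-
Tick 6: [PARSE:-, VALIDATE:-, TRANSFORM:P4(v=55,ok=T), EMIT:P3(v=0,ok=F)] out:P2(v=0); in:-
Tick 7: [PARSE:-, VALIDATE:-, TRANSFORM:-, EMIT:P4(v=55,ok=T)] out:P3(v=0); in:-
Emitted by tick 7: ['P1', 'P2', 'P3']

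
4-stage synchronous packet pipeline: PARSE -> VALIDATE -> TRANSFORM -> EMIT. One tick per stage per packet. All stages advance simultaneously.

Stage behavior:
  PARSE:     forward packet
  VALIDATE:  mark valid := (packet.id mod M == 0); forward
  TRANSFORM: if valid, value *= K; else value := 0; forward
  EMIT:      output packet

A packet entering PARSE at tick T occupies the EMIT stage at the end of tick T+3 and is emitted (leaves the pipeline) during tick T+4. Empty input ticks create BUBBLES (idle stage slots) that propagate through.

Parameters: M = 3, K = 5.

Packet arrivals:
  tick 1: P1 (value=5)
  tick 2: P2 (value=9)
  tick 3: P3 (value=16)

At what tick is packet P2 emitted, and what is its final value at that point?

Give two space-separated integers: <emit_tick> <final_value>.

Tick 1: [PARSE:P1(v=5,ok=F), VALIDATE:-, TRANSFORM:-, EMIT:-] out:-; in:P1
Tick 2: [PARSE:P2(v=9,ok=F), VALIDATE:P1(v=5,ok=F), TRANSFORM:-, EMIT:-] out:-; in:P2
Tick 3: [PARSE:P3(v=16,ok=F), VALIDATE:P2(v=9,ok=F), TRANSFORM:P1(v=0,ok=F), EMIT:-] out:-; in:P3
Tick 4: [PARSE:-, VALIDATE:P3(v=16,ok=T), TRANSFORM:P2(v=0,ok=F), EMIT:P1(v=0,ok=F)] out:-; in:-
Tick 5: [PARSE:-, VALIDATE:-, TRANSFORM:P3(v=80,ok=T), EMIT:P2(v=0,ok=F)] out:P1(v=0); in:-
Tick 6: [PARSE:-, VALIDATE:-, TRANSFORM:-, EMIT:P3(v=80,ok=T)] out:P2(v=0); in:-
Tick 7: [PARSE:-, VALIDATE:-, TRANSFORM:-, EMIT:-] out:P3(v=80); in:-
P2: arrives tick 2, valid=False (id=2, id%3=2), emit tick 6, final value 0

Answer: 6 0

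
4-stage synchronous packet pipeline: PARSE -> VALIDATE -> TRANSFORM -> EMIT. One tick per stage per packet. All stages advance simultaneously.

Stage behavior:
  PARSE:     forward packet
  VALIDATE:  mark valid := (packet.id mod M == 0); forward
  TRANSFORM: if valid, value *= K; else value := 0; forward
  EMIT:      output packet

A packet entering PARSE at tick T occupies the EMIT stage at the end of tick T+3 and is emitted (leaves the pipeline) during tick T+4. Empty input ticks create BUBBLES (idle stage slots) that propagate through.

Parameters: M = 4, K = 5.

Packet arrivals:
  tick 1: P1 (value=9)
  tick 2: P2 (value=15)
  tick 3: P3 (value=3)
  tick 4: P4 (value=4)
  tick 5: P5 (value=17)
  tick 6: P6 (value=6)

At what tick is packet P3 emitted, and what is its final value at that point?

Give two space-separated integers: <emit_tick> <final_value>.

Answer: 7 0

Derivation:
Tick 1: [PARSE:P1(v=9,ok=F), VALIDATE:-, TRANSFORM:-, EMIT:-] out:-; in:P1
Tick 2: [PARSE:P2(v=15,ok=F), VALIDATE:P1(v=9,ok=F), TRANSFORM:-, EMIT:-] out:-; in:P2
Tick 3: [PARSE:P3(v=3,ok=F), VALIDATE:P2(v=15,ok=F), TRANSFORM:P1(v=0,ok=F), EMIT:-] out:-; in:P3
Tick 4: [PARSE:P4(v=4,ok=F), VALIDATE:P3(v=3,ok=F), TRANSFORM:P2(v=0,ok=F), EMIT:P1(v=0,ok=F)] out:-; in:P4
Tick 5: [PARSE:P5(v=17,ok=F), VALIDATE:P4(v=4,ok=T), TRANSFORM:P3(v=0,ok=F), EMIT:P2(v=0,ok=F)] out:P1(v=0); in:P5
Tick 6: [PARSE:P6(v=6,ok=F), VALIDATE:P5(v=17,ok=F), TRANSFORM:P4(v=20,ok=T), EMIT:P3(v=0,ok=F)] out:P2(v=0); in:P6
Tick 7: [PARSE:-, VALIDATE:P6(v=6,ok=F), TRANSFORM:P5(v=0,ok=F), EMIT:P4(v=20,ok=T)] out:P3(v=0); in:-
Tick 8: [PARSE:-, VALIDATE:-, TRANSFORM:P6(v=0,ok=F), EMIT:P5(v=0,ok=F)] out:P4(v=20); in:-
Tick 9: [PARSE:-, VALIDATE:-, TRANSFORM:-, EMIT:P6(v=0,ok=F)] out:P5(v=0); in:-
Tick 10: [PARSE:-, VALIDATE:-, TRANSFORM:-, EMIT:-] out:P6(v=0); in:-
P3: arrives tick 3, valid=False (id=3, id%4=3), emit tick 7, final value 0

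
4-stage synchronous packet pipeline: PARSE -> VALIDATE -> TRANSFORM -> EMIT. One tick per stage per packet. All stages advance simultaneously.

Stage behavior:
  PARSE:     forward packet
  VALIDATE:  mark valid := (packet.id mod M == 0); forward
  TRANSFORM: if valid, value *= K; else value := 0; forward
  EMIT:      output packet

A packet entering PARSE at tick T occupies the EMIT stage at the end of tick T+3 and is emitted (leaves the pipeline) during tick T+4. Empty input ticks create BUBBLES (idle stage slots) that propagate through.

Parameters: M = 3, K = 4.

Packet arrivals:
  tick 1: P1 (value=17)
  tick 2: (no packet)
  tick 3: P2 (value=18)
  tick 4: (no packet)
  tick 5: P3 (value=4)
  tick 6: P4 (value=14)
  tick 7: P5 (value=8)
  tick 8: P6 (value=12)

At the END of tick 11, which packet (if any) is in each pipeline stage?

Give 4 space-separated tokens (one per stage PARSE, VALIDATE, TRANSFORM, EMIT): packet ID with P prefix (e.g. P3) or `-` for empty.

Tick 1: [PARSE:P1(v=17,ok=F), VALIDATE:-, TRANSFORM:-, EMIT:-] out:-; in:P1
Tick 2: [PARSE:-, VALIDATE:P1(v=17,ok=F), TRANSFORM:-, EMIT:-] out:-; in:-
Tick 3: [PARSE:P2(v=18,ok=F), VALIDATE:-, TRANSFORM:P1(v=0,ok=F), EMIT:-] out:-; in:P2
Tick 4: [PARSE:-, VALIDATE:P2(v=18,ok=F), TRANSFORM:-, EMIT:P1(v=0,ok=F)] out:-; in:-
Tick 5: [PARSE:P3(v=4,ok=F), VALIDATE:-, TRANSFORM:P2(v=0,ok=F), EMIT:-] out:P1(v=0); in:P3
Tick 6: [PARSE:P4(v=14,ok=F), VALIDATE:P3(v=4,ok=T), TRANSFORM:-, EMIT:P2(v=0,ok=F)] out:-; in:P4
Tick 7: [PARSE:P5(v=8,ok=F), VALIDATE:P4(v=14,ok=F), TRANSFORM:P3(v=16,ok=T), EMIT:-] out:P2(v=0); in:P5
Tick 8: [PARSE:P6(v=12,ok=F), VALIDATE:P5(v=8,ok=F), TRANSFORM:P4(v=0,ok=F), EMIT:P3(v=16,ok=T)] out:-; in:P6
Tick 9: [PARSE:-, VALIDATE:P6(v=12,ok=T), TRANSFORM:P5(v=0,ok=F), EMIT:P4(v=0,ok=F)] out:P3(v=16); in:-
Tick 10: [PARSE:-, VALIDATE:-, TRANSFORM:P6(v=48,ok=T), EMIT:P5(v=0,ok=F)] out:P4(v=0); in:-
Tick 11: [PARSE:-, VALIDATE:-, TRANSFORM:-, EMIT:P6(v=48,ok=T)] out:P5(v=0); in:-
At end of tick 11: ['-', '-', '-', 'P6']

Answer: - - - P6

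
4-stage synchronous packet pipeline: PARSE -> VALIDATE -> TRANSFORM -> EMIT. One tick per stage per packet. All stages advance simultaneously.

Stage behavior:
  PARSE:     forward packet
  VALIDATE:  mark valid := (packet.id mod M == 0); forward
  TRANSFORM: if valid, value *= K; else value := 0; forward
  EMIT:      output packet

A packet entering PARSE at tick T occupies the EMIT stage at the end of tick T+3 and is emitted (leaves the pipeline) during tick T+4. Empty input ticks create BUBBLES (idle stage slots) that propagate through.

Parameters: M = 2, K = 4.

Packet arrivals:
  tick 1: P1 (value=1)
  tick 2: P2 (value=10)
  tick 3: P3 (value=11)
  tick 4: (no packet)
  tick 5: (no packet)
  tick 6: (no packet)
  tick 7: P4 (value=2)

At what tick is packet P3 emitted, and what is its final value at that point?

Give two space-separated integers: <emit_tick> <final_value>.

Answer: 7 0

Derivation:
Tick 1: [PARSE:P1(v=1,ok=F), VALIDATE:-, TRANSFORM:-, EMIT:-] out:-; in:P1
Tick 2: [PARSE:P2(v=10,ok=F), VALIDATE:P1(v=1,ok=F), TRANSFORM:-, EMIT:-] out:-; in:P2
Tick 3: [PARSE:P3(v=11,ok=F), VALIDATE:P2(v=10,ok=T), TRANSFORM:P1(v=0,ok=F), EMIT:-] out:-; in:P3
Tick 4: [PARSE:-, VALIDATE:P3(v=11,ok=F), TRANSFORM:P2(v=40,ok=T), EMIT:P1(v=0,ok=F)] out:-; in:-
Tick 5: [PARSE:-, VALIDATE:-, TRANSFORM:P3(v=0,ok=F), EMIT:P2(v=40,ok=T)] out:P1(v=0); in:-
Tick 6: [PARSE:-, VALIDATE:-, TRANSFORM:-, EMIT:P3(v=0,ok=F)] out:P2(v=40); in:-
Tick 7: [PARSE:P4(v=2,ok=F), VALIDATE:-, TRANSFORM:-, EMIT:-] out:P3(v=0); in:P4
Tick 8: [PARSE:-, VALIDATE:P4(v=2,ok=T), TRANSFORM:-, EMIT:-] out:-; in:-
Tick 9: [PARSE:-, VALIDATE:-, TRANSFORM:P4(v=8,ok=T), EMIT:-] out:-; in:-
Tick 10: [PARSE:-, VALIDATE:-, TRANSFORM:-, EMIT:P4(v=8,ok=T)] out:-; in:-
Tick 11: [PARSE:-, VALIDATE:-, TRANSFORM:-, EMIT:-] out:P4(v=8); in:-
P3: arrives tick 3, valid=False (id=3, id%2=1), emit tick 7, final value 0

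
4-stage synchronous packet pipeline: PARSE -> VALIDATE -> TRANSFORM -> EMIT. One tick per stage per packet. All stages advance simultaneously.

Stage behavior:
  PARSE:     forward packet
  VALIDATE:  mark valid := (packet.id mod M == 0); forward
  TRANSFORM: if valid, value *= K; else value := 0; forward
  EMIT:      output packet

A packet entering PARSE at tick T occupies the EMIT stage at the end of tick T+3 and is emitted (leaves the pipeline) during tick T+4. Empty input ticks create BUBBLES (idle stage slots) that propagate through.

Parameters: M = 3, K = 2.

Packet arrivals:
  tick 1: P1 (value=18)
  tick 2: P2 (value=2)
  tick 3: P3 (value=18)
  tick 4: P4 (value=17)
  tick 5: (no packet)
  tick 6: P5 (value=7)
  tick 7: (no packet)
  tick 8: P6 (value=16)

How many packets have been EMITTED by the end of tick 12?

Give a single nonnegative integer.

Answer: 6

Derivation:
Tick 1: [PARSE:P1(v=18,ok=F), VALIDATE:-, TRANSFORM:-, EMIT:-] out:-; in:P1
Tick 2: [PARSE:P2(v=2,ok=F), VALIDATE:P1(v=18,ok=F), TRANSFORM:-, EMIT:-] out:-; in:P2
Tick 3: [PARSE:P3(v=18,ok=F), VALIDATE:P2(v=2,ok=F), TRANSFORM:P1(v=0,ok=F), EMIT:-] out:-; in:P3
Tick 4: [PARSE:P4(v=17,ok=F), VALIDATE:P3(v=18,ok=T), TRANSFORM:P2(v=0,ok=F), EMIT:P1(v=0,ok=F)] out:-; in:P4
Tick 5: [PARSE:-, VALIDATE:P4(v=17,ok=F), TRANSFORM:P3(v=36,ok=T), EMIT:P2(v=0,ok=F)] out:P1(v=0); in:-
Tick 6: [PARSE:P5(v=7,ok=F), VALIDATE:-, TRANSFORM:P4(v=0,ok=F), EMIT:P3(v=36,ok=T)] out:P2(v=0); in:P5
Tick 7: [PARSE:-, VALIDATE:P5(v=7,ok=F), TRANSFORM:-, EMIT:P4(v=0,ok=F)] out:P3(v=36); in:-
Tick 8: [PARSE:P6(v=16,ok=F), VALIDATE:-, TRANSFORM:P5(v=0,ok=F), EMIT:-] out:P4(v=0); in:P6
Tick 9: [PARSE:-, VALIDATE:P6(v=16,ok=T), TRANSFORM:-, EMIT:P5(v=0,ok=F)] out:-; in:-
Tick 10: [PARSE:-, VALIDATE:-, TRANSFORM:P6(v=32,ok=T), EMIT:-] out:P5(v=0); in:-
Tick 11: [PARSE:-, VALIDATE:-, TRANSFORM:-, EMIT:P6(v=32,ok=T)] out:-; in:-
Tick 12: [PARSE:-, VALIDATE:-, TRANSFORM:-, EMIT:-] out:P6(v=32); in:-
Emitted by tick 12: ['P1', 'P2', 'P3', 'P4', 'P5', 'P6']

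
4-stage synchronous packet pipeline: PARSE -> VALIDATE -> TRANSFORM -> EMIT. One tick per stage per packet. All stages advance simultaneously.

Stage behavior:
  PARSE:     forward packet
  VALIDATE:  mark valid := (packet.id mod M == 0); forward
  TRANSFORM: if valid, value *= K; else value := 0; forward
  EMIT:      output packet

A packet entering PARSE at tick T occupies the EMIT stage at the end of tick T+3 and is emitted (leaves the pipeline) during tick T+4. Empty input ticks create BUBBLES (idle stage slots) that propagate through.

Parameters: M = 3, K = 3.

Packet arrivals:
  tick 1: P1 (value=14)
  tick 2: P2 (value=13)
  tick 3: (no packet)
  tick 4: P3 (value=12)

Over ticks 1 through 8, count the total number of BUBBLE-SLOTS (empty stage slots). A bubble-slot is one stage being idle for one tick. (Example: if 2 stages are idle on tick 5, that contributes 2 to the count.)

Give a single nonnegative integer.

Tick 1: [PARSE:P1(v=14,ok=F), VALIDATE:-, TRANSFORM:-, EMIT:-] out:-; bubbles=3
Tick 2: [PARSE:P2(v=13,ok=F), VALIDATE:P1(v=14,ok=F), TRANSFORM:-, EMIT:-] out:-; bubbles=2
Tick 3: [PARSE:-, VALIDATE:P2(v=13,ok=F), TRANSFORM:P1(v=0,ok=F), EMIT:-] out:-; bubbles=2
Tick 4: [PARSE:P3(v=12,ok=F), VALIDATE:-, TRANSFORM:P2(v=0,ok=F), EMIT:P1(v=0,ok=F)] out:-; bubbles=1
Tick 5: [PARSE:-, VALIDATE:P3(v=12,ok=T), TRANSFORM:-, EMIT:P2(v=0,ok=F)] out:P1(v=0); bubbles=2
Tick 6: [PARSE:-, VALIDATE:-, TRANSFORM:P3(v=36,ok=T), EMIT:-] out:P2(v=0); bubbles=3
Tick 7: [PARSE:-, VALIDATE:-, TRANSFORM:-, EMIT:P3(v=36,ok=T)] out:-; bubbles=3
Tick 8: [PARSE:-, VALIDATE:-, TRANSFORM:-, EMIT:-] out:P3(v=36); bubbles=4
Total bubble-slots: 20

Answer: 20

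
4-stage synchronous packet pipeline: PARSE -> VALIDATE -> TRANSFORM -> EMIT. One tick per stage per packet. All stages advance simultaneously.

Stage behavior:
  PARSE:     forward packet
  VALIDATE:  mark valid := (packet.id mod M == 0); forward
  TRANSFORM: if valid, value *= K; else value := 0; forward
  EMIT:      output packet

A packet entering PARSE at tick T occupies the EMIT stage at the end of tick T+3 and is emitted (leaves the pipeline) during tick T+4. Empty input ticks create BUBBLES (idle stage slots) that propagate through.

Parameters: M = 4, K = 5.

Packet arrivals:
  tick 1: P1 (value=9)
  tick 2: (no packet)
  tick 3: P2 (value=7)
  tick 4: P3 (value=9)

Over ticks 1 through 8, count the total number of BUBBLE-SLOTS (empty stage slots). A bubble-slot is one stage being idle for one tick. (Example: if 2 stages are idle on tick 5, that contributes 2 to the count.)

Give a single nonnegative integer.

Tick 1: [PARSE:P1(v=9,ok=F), VALIDATE:-, TRANSFORM:-, EMIT:-] out:-; bubbles=3
Tick 2: [PARSE:-, VALIDATE:P1(v=9,ok=F), TRANSFORM:-, EMIT:-] out:-; bubbles=3
Tick 3: [PARSE:P2(v=7,ok=F), VALIDATE:-, TRANSFORM:P1(v=0,ok=F), EMIT:-] out:-; bubbles=2
Tick 4: [PARSE:P3(v=9,ok=F), VALIDATE:P2(v=7,ok=F), TRANSFORM:-, EMIT:P1(v=0,ok=F)] out:-; bubbles=1
Tick 5: [PARSE:-, VALIDATE:P3(v=9,ok=F), TRANSFORM:P2(v=0,ok=F), EMIT:-] out:P1(v=0); bubbles=2
Tick 6: [PARSE:-, VALIDATE:-, TRANSFORM:P3(v=0,ok=F), EMIT:P2(v=0,ok=F)] out:-; bubbles=2
Tick 7: [PARSE:-, VALIDATE:-, TRANSFORM:-, EMIT:P3(v=0,ok=F)] out:P2(v=0); bubbles=3
Tick 8: [PARSE:-, VALIDATE:-, TRANSFORM:-, EMIT:-] out:P3(v=0); bubbles=4
Total bubble-slots: 20

Answer: 20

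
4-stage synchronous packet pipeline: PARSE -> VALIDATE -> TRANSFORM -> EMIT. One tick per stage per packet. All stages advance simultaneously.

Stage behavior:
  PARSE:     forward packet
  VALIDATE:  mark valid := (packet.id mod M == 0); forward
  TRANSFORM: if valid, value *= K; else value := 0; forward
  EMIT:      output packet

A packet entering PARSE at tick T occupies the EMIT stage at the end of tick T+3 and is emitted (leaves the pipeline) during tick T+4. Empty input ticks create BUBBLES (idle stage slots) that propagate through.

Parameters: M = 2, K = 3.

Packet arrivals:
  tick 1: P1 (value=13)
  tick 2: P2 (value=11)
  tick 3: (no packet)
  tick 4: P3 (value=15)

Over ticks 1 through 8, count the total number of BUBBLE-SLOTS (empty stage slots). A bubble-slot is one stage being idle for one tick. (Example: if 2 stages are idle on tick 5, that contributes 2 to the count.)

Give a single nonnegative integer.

Tick 1: [PARSE:P1(v=13,ok=F), VALIDATE:-, TRANSFORM:-, EMIT:-] out:-; bubbles=3
Tick 2: [PARSE:P2(v=11,ok=F), VALIDATE:P1(v=13,ok=F), TRANSFORM:-, EMIT:-] out:-; bubbles=2
Tick 3: [PARSE:-, VALIDATE:P2(v=11,ok=T), TRANSFORM:P1(v=0,ok=F), EMIT:-] out:-; bubbles=2
Tick 4: [PARSE:P3(v=15,ok=F), VALIDATE:-, TRANSFORM:P2(v=33,ok=T), EMIT:P1(v=0,ok=F)] out:-; bubbles=1
Tick 5: [PARSE:-, VALIDATE:P3(v=15,ok=F), TRANSFORM:-, EMIT:P2(v=33,ok=T)] out:P1(v=0); bubbles=2
Tick 6: [PARSE:-, VALIDATE:-, TRANSFORM:P3(v=0,ok=F), EMIT:-] out:P2(v=33); bubbles=3
Tick 7: [PARSE:-, VALIDATE:-, TRANSFORM:-, EMIT:P3(v=0,ok=F)] out:-; bubbles=3
Tick 8: [PARSE:-, VALIDATE:-, TRANSFORM:-, EMIT:-] out:P3(v=0); bubbles=4
Total bubble-slots: 20

Answer: 20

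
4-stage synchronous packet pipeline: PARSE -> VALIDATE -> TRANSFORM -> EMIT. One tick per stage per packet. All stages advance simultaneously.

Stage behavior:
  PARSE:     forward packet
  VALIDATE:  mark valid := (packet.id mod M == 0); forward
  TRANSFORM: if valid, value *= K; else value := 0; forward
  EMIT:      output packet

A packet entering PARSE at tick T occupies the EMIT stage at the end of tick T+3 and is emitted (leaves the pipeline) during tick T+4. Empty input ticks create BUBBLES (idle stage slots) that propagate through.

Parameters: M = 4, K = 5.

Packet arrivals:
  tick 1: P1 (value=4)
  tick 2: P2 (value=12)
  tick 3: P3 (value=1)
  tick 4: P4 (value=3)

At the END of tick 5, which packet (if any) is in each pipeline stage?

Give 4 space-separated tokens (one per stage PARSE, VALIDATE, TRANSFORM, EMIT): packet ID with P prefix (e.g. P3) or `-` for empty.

Tick 1: [PARSE:P1(v=4,ok=F), VALIDATE:-, TRANSFORM:-, EMIT:-] out:-; in:P1
Tick 2: [PARSE:P2(v=12,ok=F), VALIDATE:P1(v=4,ok=F), TRANSFORM:-, EMIT:-] out:-; in:P2
Tick 3: [PARSE:P3(v=1,ok=F), VALIDATE:P2(v=12,ok=F), TRANSFORM:P1(v=0,ok=F), EMIT:-] out:-; in:P3
Tick 4: [PARSE:P4(v=3,ok=F), VALIDATE:P3(v=1,ok=F), TRANSFORM:P2(v=0,ok=F), EMIT:P1(v=0,ok=F)] out:-; in:P4
Tick 5: [PARSE:-, VALIDATE:P4(v=3,ok=T), TRANSFORM:P3(v=0,ok=F), EMIT:P2(v=0,ok=F)] out:P1(v=0); in:-
At end of tick 5: ['-', 'P4', 'P3', 'P2']

Answer: - P4 P3 P2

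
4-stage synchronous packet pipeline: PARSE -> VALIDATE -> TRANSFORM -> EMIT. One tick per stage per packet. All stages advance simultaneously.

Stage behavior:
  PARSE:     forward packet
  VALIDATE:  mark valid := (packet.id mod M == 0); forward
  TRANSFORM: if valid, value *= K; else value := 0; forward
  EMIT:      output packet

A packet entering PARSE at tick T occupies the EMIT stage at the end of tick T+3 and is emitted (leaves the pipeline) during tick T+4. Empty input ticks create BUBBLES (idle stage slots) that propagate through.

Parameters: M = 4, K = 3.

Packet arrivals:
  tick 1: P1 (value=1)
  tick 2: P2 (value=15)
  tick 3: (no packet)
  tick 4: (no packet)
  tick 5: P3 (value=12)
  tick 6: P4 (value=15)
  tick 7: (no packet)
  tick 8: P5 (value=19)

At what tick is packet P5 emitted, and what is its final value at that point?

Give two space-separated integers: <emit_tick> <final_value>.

Tick 1: [PARSE:P1(v=1,ok=F), VALIDATE:-, TRANSFORM:-, EMIT:-] out:-; in:P1
Tick 2: [PARSE:P2(v=15,ok=F), VALIDATE:P1(v=1,ok=F), TRANSFORM:-, EMIT:-] out:-; in:P2
Tick 3: [PARSE:-, VALIDATE:P2(v=15,ok=F), TRANSFORM:P1(v=0,ok=F), EMIT:-] out:-; in:-
Tick 4: [PARSE:-, VALIDATE:-, TRANSFORM:P2(v=0,ok=F), EMIT:P1(v=0,ok=F)] out:-; in:-
Tick 5: [PARSE:P3(v=12,ok=F), VALIDATE:-, TRANSFORM:-, EMIT:P2(v=0,ok=F)] out:P1(v=0); in:P3
Tick 6: [PARSE:P4(v=15,ok=F), VALIDATE:P3(v=12,ok=F), TRANSFORM:-, EMIT:-] out:P2(v=0); in:P4
Tick 7: [PARSE:-, VALIDATE:P4(v=15,ok=T), TRANSFORM:P3(v=0,ok=F), EMIT:-] out:-; in:-
Tick 8: [PARSE:P5(v=19,ok=F), VALIDATE:-, TRANSFORM:P4(v=45,ok=T), EMIT:P3(v=0,ok=F)] out:-; in:P5
Tick 9: [PARSE:-, VALIDATE:P5(v=19,ok=F), TRANSFORM:-, EMIT:P4(v=45,ok=T)] out:P3(v=0); in:-
Tick 10: [PARSE:-, VALIDATE:-, TRANSFORM:P5(v=0,ok=F), EMIT:-] out:P4(v=45); in:-
Tick 11: [PARSE:-, VALIDATE:-, TRANSFORM:-, EMIT:P5(v=0,ok=F)] out:-; in:-
Tick 12: [PARSE:-, VALIDATE:-, TRANSFORM:-, EMIT:-] out:P5(v=0); in:-
P5: arrives tick 8, valid=False (id=5, id%4=1), emit tick 12, final value 0

Answer: 12 0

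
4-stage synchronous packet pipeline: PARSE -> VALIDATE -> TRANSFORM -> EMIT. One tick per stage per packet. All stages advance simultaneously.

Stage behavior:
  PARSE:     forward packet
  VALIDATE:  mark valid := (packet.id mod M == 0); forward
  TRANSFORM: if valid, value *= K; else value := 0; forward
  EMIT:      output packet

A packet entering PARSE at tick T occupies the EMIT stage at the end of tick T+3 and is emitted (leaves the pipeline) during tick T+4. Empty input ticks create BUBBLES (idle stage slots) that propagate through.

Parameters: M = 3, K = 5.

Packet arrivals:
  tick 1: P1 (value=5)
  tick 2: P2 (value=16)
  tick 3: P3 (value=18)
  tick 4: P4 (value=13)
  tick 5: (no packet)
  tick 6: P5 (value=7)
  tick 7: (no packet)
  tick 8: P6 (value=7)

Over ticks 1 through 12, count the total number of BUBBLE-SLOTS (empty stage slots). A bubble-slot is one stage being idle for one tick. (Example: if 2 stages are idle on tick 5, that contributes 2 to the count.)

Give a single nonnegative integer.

Tick 1: [PARSE:P1(v=5,ok=F), VALIDATE:-, TRANSFORM:-, EMIT:-] out:-; bubbles=3
Tick 2: [PARSE:P2(v=16,ok=F), VALIDATE:P1(v=5,ok=F), TRANSFORM:-, EMIT:-] out:-; bubbles=2
Tick 3: [PARSE:P3(v=18,ok=F), VALIDATE:P2(v=16,ok=F), TRANSFORM:P1(v=0,ok=F), EMIT:-] out:-; bubbles=1
Tick 4: [PARSE:P4(v=13,ok=F), VALIDATE:P3(v=18,ok=T), TRANSFORM:P2(v=0,ok=F), EMIT:P1(v=0,ok=F)] out:-; bubbles=0
Tick 5: [PARSE:-, VALIDATE:P4(v=13,ok=F), TRANSFORM:P3(v=90,ok=T), EMIT:P2(v=0,ok=F)] out:P1(v=0); bubbles=1
Tick 6: [PARSE:P5(v=7,ok=F), VALIDATE:-, TRANSFORM:P4(v=0,ok=F), EMIT:P3(v=90,ok=T)] out:P2(v=0); bubbles=1
Tick 7: [PARSE:-, VALIDATE:P5(v=7,ok=F), TRANSFORM:-, EMIT:P4(v=0,ok=F)] out:P3(v=90); bubbles=2
Tick 8: [PARSE:P6(v=7,ok=F), VALIDATE:-, TRANSFORM:P5(v=0,ok=F), EMIT:-] out:P4(v=0); bubbles=2
Tick 9: [PARSE:-, VALIDATE:P6(v=7,ok=T), TRANSFORM:-, EMIT:P5(v=0,ok=F)] out:-; bubbles=2
Tick 10: [PARSE:-, VALIDATE:-, TRANSFORM:P6(v=35,ok=T), EMIT:-] out:P5(v=0); bubbles=3
Tick 11: [PARSE:-, VALIDATE:-, TRANSFORM:-, EMIT:P6(v=35,ok=T)] out:-; bubbles=3
Tick 12: [PARSE:-, VALIDATE:-, TRANSFORM:-, EMIT:-] out:P6(v=35); bubbles=4
Total bubble-slots: 24

Answer: 24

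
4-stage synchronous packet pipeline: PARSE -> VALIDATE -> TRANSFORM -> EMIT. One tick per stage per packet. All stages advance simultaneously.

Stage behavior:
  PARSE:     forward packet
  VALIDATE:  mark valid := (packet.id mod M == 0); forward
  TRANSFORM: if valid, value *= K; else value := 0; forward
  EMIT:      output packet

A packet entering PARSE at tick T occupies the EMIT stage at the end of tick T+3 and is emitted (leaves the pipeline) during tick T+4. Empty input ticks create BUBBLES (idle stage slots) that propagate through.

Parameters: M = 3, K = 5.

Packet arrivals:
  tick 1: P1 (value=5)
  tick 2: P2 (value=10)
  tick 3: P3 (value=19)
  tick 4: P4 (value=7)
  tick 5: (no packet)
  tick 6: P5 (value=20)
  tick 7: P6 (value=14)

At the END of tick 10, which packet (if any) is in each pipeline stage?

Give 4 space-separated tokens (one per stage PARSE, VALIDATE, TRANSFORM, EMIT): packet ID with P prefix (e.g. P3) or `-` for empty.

Answer: - - - P6

Derivation:
Tick 1: [PARSE:P1(v=5,ok=F), VALIDATE:-, TRANSFORM:-, EMIT:-] out:-; in:P1
Tick 2: [PARSE:P2(v=10,ok=F), VALIDATE:P1(v=5,ok=F), TRANSFORM:-, EMIT:-] out:-; in:P2
Tick 3: [PARSE:P3(v=19,ok=F), VALIDATE:P2(v=10,ok=F), TRANSFORM:P1(v=0,ok=F), EMIT:-] out:-; in:P3
Tick 4: [PARSE:P4(v=7,ok=F), VALIDATE:P3(v=19,ok=T), TRANSFORM:P2(v=0,ok=F), EMIT:P1(v=0,ok=F)] out:-; in:P4
Tick 5: [PARSE:-, VALIDATE:P4(v=7,ok=F), TRANSFORM:P3(v=95,ok=T), EMIT:P2(v=0,ok=F)] out:P1(v=0); in:-
Tick 6: [PARSE:P5(v=20,ok=F), VALIDATE:-, TRANSFORM:P4(v=0,ok=F), EMIT:P3(v=95,ok=T)] out:P2(v=0); in:P5
Tick 7: [PARSE:P6(v=14,ok=F), VALIDATE:P5(v=20,ok=F), TRANSFORM:-, EMIT:P4(v=0,ok=F)] out:P3(v=95); in:P6
Tick 8: [PARSE:-, VALIDATE:P6(v=14,ok=T), TRANSFORM:P5(v=0,ok=F), EMIT:-] out:P4(v=0); in:-
Tick 9: [PARSE:-, VALIDATE:-, TRANSFORM:P6(v=70,ok=T), EMIT:P5(v=0,ok=F)] out:-; in:-
Tick 10: [PARSE:-, VALIDATE:-, TRANSFORM:-, EMIT:P6(v=70,ok=T)] out:P5(v=0); in:-
At end of tick 10: ['-', '-', '-', 'P6']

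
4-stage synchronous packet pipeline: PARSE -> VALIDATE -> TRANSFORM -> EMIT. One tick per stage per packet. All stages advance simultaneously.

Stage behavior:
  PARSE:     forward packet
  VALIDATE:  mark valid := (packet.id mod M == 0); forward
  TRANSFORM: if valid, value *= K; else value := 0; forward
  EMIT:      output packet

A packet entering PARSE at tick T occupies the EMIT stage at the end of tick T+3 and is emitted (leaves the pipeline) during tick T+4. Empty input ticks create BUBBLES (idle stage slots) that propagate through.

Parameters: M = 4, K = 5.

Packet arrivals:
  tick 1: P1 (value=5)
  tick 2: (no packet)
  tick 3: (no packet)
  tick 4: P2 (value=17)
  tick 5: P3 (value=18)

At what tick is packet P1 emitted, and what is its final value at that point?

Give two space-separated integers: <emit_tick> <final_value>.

Tick 1: [PARSE:P1(v=5,ok=F), VALIDATE:-, TRANSFORM:-, EMIT:-] out:-; in:P1
Tick 2: [PARSE:-, VALIDATE:P1(v=5,ok=F), TRANSFORM:-, EMIT:-] out:-; in:-
Tick 3: [PARSE:-, VALIDATE:-, TRANSFORM:P1(v=0,ok=F), EMIT:-] out:-; in:-
Tick 4: [PARSE:P2(v=17,ok=F), VALIDATE:-, TRANSFORM:-, EMIT:P1(v=0,ok=F)] out:-; in:P2
Tick 5: [PARSE:P3(v=18,ok=F), VALIDATE:P2(v=17,ok=F), TRANSFORM:-, EMIT:-] out:P1(v=0); in:P3
Tick 6: [PARSE:-, VALIDATE:P3(v=18,ok=F), TRANSFORM:P2(v=0,ok=F), EMIT:-] out:-; in:-
Tick 7: [PARSE:-, VALIDATE:-, TRANSFORM:P3(v=0,ok=F), EMIT:P2(v=0,ok=F)] out:-; in:-
Tick 8: [PARSE:-, VALIDATE:-, TRANSFORM:-, EMIT:P3(v=0,ok=F)] out:P2(v=0); in:-
Tick 9: [PARSE:-, VALIDATE:-, TRANSFORM:-, EMIT:-] out:P3(v=0); in:-
P1: arrives tick 1, valid=False (id=1, id%4=1), emit tick 5, final value 0

Answer: 5 0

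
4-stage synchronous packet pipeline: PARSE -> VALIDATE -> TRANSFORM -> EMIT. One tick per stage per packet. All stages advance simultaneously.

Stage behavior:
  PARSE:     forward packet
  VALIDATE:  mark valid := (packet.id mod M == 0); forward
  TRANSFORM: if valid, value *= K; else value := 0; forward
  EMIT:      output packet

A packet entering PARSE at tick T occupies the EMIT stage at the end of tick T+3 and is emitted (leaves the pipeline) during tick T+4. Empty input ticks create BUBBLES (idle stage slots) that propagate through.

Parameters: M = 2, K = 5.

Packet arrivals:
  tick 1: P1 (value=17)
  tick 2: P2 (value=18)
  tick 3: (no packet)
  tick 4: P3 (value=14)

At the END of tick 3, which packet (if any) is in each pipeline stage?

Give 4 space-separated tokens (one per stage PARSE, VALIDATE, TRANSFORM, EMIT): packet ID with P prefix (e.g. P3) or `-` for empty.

Tick 1: [PARSE:P1(v=17,ok=F), VALIDATE:-, TRANSFORM:-, EMIT:-] out:-; in:P1
Tick 2: [PARSE:P2(v=18,ok=F), VALIDATE:P1(v=17,ok=F), TRANSFORM:-, EMIT:-] out:-; in:P2
Tick 3: [PARSE:-, VALIDATE:P2(v=18,ok=T), TRANSFORM:P1(v=0,ok=F), EMIT:-] out:-; in:-
At end of tick 3: ['-', 'P2', 'P1', '-']

Answer: - P2 P1 -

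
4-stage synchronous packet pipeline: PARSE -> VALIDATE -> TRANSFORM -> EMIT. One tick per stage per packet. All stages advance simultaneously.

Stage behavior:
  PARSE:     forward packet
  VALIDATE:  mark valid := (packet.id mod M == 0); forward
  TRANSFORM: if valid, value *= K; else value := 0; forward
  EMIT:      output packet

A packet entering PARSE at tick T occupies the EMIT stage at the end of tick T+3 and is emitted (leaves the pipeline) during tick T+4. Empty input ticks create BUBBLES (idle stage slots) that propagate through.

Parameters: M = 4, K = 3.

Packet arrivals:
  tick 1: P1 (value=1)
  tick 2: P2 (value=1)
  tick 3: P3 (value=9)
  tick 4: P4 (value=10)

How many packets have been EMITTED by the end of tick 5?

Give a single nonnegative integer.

Answer: 1

Derivation:
Tick 1: [PARSE:P1(v=1,ok=F), VALIDATE:-, TRANSFORM:-, EMIT:-] out:-; in:P1
Tick 2: [PARSE:P2(v=1,ok=F), VALIDATE:P1(v=1,ok=F), TRANSFORM:-, EMIT:-] out:-; in:P2
Tick 3: [PARSE:P3(v=9,ok=F), VALIDATE:P2(v=1,ok=F), TRANSFORM:P1(v=0,ok=F), EMIT:-] out:-; in:P3
Tick 4: [PARSE:P4(v=10,ok=F), VALIDATE:P3(v=9,ok=F), TRANSFORM:P2(v=0,ok=F), EMIT:P1(v=0,ok=F)] out:-; in:P4
Tick 5: [PARSE:-, VALIDATE:P4(v=10,ok=T), TRANSFORM:P3(v=0,ok=F), EMIT:P2(v=0,ok=F)] out:P1(v=0); in:-
Emitted by tick 5: ['P1']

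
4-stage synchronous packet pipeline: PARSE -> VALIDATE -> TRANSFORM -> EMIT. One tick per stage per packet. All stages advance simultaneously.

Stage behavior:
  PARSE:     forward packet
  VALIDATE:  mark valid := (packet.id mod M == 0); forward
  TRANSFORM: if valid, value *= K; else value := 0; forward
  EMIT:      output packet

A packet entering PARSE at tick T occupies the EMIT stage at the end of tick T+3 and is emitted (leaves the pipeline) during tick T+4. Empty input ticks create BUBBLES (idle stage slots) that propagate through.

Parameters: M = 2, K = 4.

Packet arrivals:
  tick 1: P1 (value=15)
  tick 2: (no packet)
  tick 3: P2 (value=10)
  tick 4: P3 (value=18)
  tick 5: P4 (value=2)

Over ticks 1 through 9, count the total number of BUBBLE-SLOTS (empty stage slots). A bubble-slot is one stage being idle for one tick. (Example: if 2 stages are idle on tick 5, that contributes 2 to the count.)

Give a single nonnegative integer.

Answer: 20

Derivation:
Tick 1: [PARSE:P1(v=15,ok=F), VALIDATE:-, TRANSFORM:-, EMIT:-] out:-; bubbles=3
Tick 2: [PARSE:-, VALIDATE:P1(v=15,ok=F), TRANSFORM:-, EMIT:-] out:-; bubbles=3
Tick 3: [PARSE:P2(v=10,ok=F), VALIDATE:-, TRANSFORM:P1(v=0,ok=F), EMIT:-] out:-; bubbles=2
Tick 4: [PARSE:P3(v=18,ok=F), VALIDATE:P2(v=10,ok=T), TRANSFORM:-, EMIT:P1(v=0,ok=F)] out:-; bubbles=1
Tick 5: [PARSE:P4(v=2,ok=F), VALIDATE:P3(v=18,ok=F), TRANSFORM:P2(v=40,ok=T), EMIT:-] out:P1(v=0); bubbles=1
Tick 6: [PARSE:-, VALIDATE:P4(v=2,ok=T), TRANSFORM:P3(v=0,ok=F), EMIT:P2(v=40,ok=T)] out:-; bubbles=1
Tick 7: [PARSE:-, VALIDATE:-, TRANSFORM:P4(v=8,ok=T), EMIT:P3(v=0,ok=F)] out:P2(v=40); bubbles=2
Tick 8: [PARSE:-, VALIDATE:-, TRANSFORM:-, EMIT:P4(v=8,ok=T)] out:P3(v=0); bubbles=3
Tick 9: [PARSE:-, VALIDATE:-, TRANSFORM:-, EMIT:-] out:P4(v=8); bubbles=4
Total bubble-slots: 20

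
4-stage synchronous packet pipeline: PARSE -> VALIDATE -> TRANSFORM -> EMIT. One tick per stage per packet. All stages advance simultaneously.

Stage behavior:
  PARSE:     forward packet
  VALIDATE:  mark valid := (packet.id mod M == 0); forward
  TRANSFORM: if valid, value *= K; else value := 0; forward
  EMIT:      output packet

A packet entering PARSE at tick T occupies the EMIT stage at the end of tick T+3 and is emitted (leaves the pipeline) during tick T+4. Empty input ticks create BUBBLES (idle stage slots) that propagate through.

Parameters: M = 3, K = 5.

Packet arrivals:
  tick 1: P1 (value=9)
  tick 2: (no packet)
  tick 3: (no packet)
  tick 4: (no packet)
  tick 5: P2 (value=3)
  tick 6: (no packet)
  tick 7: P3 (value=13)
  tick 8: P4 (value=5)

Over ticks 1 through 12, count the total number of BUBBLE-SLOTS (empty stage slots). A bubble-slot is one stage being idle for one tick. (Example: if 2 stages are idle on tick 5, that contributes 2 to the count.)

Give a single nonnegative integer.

Tick 1: [PARSE:P1(v=9,ok=F), VALIDATE:-, TRANSFORM:-, EMIT:-] out:-; bubbles=3
Tick 2: [PARSE:-, VALIDATE:P1(v=9,ok=F), TRANSFORM:-, EMIT:-] out:-; bubbles=3
Tick 3: [PARSE:-, VALIDATE:-, TRANSFORM:P1(v=0,ok=F), EMIT:-] out:-; bubbles=3
Tick 4: [PARSE:-, VALIDATE:-, TRANSFORM:-, EMIT:P1(v=0,ok=F)] out:-; bubbles=3
Tick 5: [PARSE:P2(v=3,ok=F), VALIDATE:-, TRANSFORM:-, EMIT:-] out:P1(v=0); bubbles=3
Tick 6: [PARSE:-, VALIDATE:P2(v=3,ok=F), TRANSFORM:-, EMIT:-] out:-; bubbles=3
Tick 7: [PARSE:P3(v=13,ok=F), VALIDATE:-, TRANSFORM:P2(v=0,ok=F), EMIT:-] out:-; bubbles=2
Tick 8: [PARSE:P4(v=5,ok=F), VALIDATE:P3(v=13,ok=T), TRANSFORM:-, EMIT:P2(v=0,ok=F)] out:-; bubbles=1
Tick 9: [PARSE:-, VALIDATE:P4(v=5,ok=F), TRANSFORM:P3(v=65,ok=T), EMIT:-] out:P2(v=0); bubbles=2
Tick 10: [PARSE:-, VALIDATE:-, TRANSFORM:P4(v=0,ok=F), EMIT:P3(v=65,ok=T)] out:-; bubbles=2
Tick 11: [PARSE:-, VALIDATE:-, TRANSFORM:-, EMIT:P4(v=0,ok=F)] out:P3(v=65); bubbles=3
Tick 12: [PARSE:-, VALIDATE:-, TRANSFORM:-, EMIT:-] out:P4(v=0); bubbles=4
Total bubble-slots: 32

Answer: 32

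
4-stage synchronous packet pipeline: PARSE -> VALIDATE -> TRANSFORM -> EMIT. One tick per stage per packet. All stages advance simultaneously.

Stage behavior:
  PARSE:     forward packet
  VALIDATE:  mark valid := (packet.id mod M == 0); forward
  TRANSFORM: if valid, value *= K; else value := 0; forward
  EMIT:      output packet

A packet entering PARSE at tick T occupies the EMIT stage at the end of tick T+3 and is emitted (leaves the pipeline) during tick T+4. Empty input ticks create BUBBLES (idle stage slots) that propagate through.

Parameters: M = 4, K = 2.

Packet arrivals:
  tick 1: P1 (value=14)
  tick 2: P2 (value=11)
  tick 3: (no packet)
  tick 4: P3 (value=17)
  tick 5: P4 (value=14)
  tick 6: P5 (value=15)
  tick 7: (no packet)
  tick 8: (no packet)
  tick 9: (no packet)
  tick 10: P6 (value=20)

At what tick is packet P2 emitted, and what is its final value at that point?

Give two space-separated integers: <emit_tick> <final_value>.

Answer: 6 0

Derivation:
Tick 1: [PARSE:P1(v=14,ok=F), VALIDATE:-, TRANSFORM:-, EMIT:-] out:-; in:P1
Tick 2: [PARSE:P2(v=11,ok=F), VALIDATE:P1(v=14,ok=F), TRANSFORM:-, EMIT:-] out:-; in:P2
Tick 3: [PARSE:-, VALIDATE:P2(v=11,ok=F), TRANSFORM:P1(v=0,ok=F), EMIT:-] out:-; in:-
Tick 4: [PARSE:P3(v=17,ok=F), VALIDATE:-, TRANSFORM:P2(v=0,ok=F), EMIT:P1(v=0,ok=F)] out:-; in:P3
Tick 5: [PARSE:P4(v=14,ok=F), VALIDATE:P3(v=17,ok=F), TRANSFORM:-, EMIT:P2(v=0,ok=F)] out:P1(v=0); in:P4
Tick 6: [PARSE:P5(v=15,ok=F), VALIDATE:P4(v=14,ok=T), TRANSFORM:P3(v=0,ok=F), EMIT:-] out:P2(v=0); in:P5
Tick 7: [PARSE:-, VALIDATE:P5(v=15,ok=F), TRANSFORM:P4(v=28,ok=T), EMIT:P3(v=0,ok=F)] out:-; in:-
Tick 8: [PARSE:-, VALIDATE:-, TRANSFORM:P5(v=0,ok=F), EMIT:P4(v=28,ok=T)] out:P3(v=0); in:-
Tick 9: [PARSE:-, VALIDATE:-, TRANSFORM:-, EMIT:P5(v=0,ok=F)] out:P4(v=28); in:-
Tick 10: [PARSE:P6(v=20,ok=F), VALIDATE:-, TRANSFORM:-, EMIT:-] out:P5(v=0); in:P6
Tick 11: [PARSE:-, VALIDATE:P6(v=20,ok=F), TRANSFORM:-, EMIT:-] out:-; in:-
Tick 12: [PARSE:-, VALIDATE:-, TRANSFORM:P6(v=0,ok=F), EMIT:-] out:-; in:-
Tick 13: [PARSE:-, VALIDATE:-, TRANSFORM:-, EMIT:P6(v=0,ok=F)] out:-; in:-
Tick 14: [PARSE:-, VALIDATE:-, TRANSFORM:-, EMIT:-] out:P6(v=0); in:-
P2: arrives tick 2, valid=False (id=2, id%4=2), emit tick 6, final value 0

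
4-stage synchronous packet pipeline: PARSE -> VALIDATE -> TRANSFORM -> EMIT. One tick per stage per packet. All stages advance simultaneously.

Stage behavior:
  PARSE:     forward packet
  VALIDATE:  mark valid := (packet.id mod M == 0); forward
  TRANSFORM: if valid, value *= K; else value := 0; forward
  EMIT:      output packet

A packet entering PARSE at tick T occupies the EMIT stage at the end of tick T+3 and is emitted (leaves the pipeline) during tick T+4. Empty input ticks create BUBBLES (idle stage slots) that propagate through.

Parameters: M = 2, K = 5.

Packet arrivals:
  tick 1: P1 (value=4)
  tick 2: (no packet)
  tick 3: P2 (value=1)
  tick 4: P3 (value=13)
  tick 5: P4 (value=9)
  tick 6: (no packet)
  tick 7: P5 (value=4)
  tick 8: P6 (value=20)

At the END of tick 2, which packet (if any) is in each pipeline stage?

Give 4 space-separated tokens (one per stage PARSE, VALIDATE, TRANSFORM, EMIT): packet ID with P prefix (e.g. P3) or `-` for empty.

Tick 1: [PARSE:P1(v=4,ok=F), VALIDATE:-, TRANSFORM:-, EMIT:-] out:-; in:P1
Tick 2: [PARSE:-, VALIDATE:P1(v=4,ok=F), TRANSFORM:-, EMIT:-] out:-; in:-
At end of tick 2: ['-', 'P1', '-', '-']

Answer: - P1 - -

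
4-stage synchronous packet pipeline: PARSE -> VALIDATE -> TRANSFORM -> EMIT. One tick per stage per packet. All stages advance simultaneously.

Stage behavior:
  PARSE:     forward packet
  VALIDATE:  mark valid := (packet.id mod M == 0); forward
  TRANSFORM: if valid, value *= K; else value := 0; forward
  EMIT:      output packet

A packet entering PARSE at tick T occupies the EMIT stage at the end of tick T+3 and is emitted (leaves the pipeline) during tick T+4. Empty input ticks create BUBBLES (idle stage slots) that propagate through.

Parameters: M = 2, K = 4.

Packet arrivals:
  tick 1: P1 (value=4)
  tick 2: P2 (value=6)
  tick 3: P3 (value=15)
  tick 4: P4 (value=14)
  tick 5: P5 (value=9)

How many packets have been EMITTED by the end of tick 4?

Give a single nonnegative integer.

Answer: 0

Derivation:
Tick 1: [PARSE:P1(v=4,ok=F), VALIDATE:-, TRANSFORM:-, EMIT:-] out:-; in:P1
Tick 2: [PARSE:P2(v=6,ok=F), VALIDATE:P1(v=4,ok=F), TRANSFORM:-, EMIT:-] out:-; in:P2
Tick 3: [PARSE:P3(v=15,ok=F), VALIDATE:P2(v=6,ok=T), TRANSFORM:P1(v=0,ok=F), EMIT:-] out:-; in:P3
Tick 4: [PARSE:P4(v=14,ok=F), VALIDATE:P3(v=15,ok=F), TRANSFORM:P2(v=24,ok=T), EMIT:P1(v=0,ok=F)] out:-; in:P4
Emitted by tick 4: []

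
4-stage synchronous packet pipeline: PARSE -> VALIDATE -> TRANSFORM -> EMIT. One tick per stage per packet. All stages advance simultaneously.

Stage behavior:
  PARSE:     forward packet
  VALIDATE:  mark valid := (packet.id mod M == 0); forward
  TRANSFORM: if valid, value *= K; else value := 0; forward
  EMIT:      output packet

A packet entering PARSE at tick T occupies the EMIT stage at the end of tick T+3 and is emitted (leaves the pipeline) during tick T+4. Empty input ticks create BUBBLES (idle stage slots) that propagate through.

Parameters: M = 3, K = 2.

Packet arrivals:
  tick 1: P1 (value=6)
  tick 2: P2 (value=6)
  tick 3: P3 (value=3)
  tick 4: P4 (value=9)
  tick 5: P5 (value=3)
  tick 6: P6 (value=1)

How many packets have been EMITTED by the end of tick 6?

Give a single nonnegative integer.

Answer: 2

Derivation:
Tick 1: [PARSE:P1(v=6,ok=F), VALIDATE:-, TRANSFORM:-, EMIT:-] out:-; in:P1
Tick 2: [PARSE:P2(v=6,ok=F), VALIDATE:P1(v=6,ok=F), TRANSFORM:-, EMIT:-] out:-; in:P2
Tick 3: [PARSE:P3(v=3,ok=F), VALIDATE:P2(v=6,ok=F), TRANSFORM:P1(v=0,ok=F), EMIT:-] out:-; in:P3
Tick 4: [PARSE:P4(v=9,ok=F), VALIDATE:P3(v=3,ok=T), TRANSFORM:P2(v=0,ok=F), EMIT:P1(v=0,ok=F)] out:-; in:P4
Tick 5: [PARSE:P5(v=3,ok=F), VALIDATE:P4(v=9,ok=F), TRANSFORM:P3(v=6,ok=T), EMIT:P2(v=0,ok=F)] out:P1(v=0); in:P5
Tick 6: [PARSE:P6(v=1,ok=F), VALIDATE:P5(v=3,ok=F), TRANSFORM:P4(v=0,ok=F), EMIT:P3(v=6,ok=T)] out:P2(v=0); in:P6
Emitted by tick 6: ['P1', 'P2']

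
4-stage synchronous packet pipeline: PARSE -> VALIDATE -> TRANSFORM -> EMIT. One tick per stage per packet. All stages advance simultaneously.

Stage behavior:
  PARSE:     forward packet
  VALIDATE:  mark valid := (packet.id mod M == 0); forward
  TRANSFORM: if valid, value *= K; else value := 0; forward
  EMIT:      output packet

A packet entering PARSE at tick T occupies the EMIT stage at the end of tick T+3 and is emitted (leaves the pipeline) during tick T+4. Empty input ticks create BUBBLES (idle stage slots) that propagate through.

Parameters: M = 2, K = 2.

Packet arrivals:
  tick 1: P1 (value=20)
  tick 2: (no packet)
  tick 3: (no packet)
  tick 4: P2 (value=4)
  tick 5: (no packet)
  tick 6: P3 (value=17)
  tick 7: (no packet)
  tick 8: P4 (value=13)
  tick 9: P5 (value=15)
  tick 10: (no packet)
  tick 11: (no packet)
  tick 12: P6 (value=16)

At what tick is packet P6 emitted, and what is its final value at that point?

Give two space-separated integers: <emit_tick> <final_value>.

Tick 1: [PARSE:P1(v=20,ok=F), VALIDATE:-, TRANSFORM:-, EMIT:-] out:-; in:P1
Tick 2: [PARSE:-, VALIDATE:P1(v=20,ok=F), TRANSFORM:-, EMIT:-] out:-; in:-
Tick 3: [PARSE:-, VALIDATE:-, TRANSFORM:P1(v=0,ok=F), EMIT:-] out:-; in:-
Tick 4: [PARSE:P2(v=4,ok=F), VALIDATE:-, TRANSFORM:-, EMIT:P1(v=0,ok=F)] out:-; in:P2
Tick 5: [PARSE:-, VALIDATE:P2(v=4,ok=T), TRANSFORM:-, EMIT:-] out:P1(v=0); in:-
Tick 6: [PARSE:P3(v=17,ok=F), VALIDATE:-, TRANSFORM:P2(v=8,ok=T), EMIT:-] out:-; in:P3
Tick 7: [PARSE:-, VALIDATE:P3(v=17,ok=F), TRANSFORM:-, EMIT:P2(v=8,ok=T)] out:-; in:-
Tick 8: [PARSE:P4(v=13,ok=F), VALIDATE:-, TRANSFORM:P3(v=0,ok=F), EMIT:-] out:P2(v=8); in:P4
Tick 9: [PARSE:P5(v=15,ok=F), VALIDATE:P4(v=13,ok=T), TRANSFORM:-, EMIT:P3(v=0,ok=F)] out:-; in:P5
Tick 10: [PARSE:-, VALIDATE:P5(v=15,ok=F), TRANSFORM:P4(v=26,ok=T), EMIT:-] out:P3(v=0); in:-
Tick 11: [PARSE:-, VALIDATE:-, TRANSFORM:P5(v=0,ok=F), EMIT:P4(v=26,ok=T)] out:-; in:-
Tick 12: [PARSE:P6(v=16,ok=F), VALIDATE:-, TRANSFORM:-, EMIT:P5(v=0,ok=F)] out:P4(v=26); in:P6
Tick 13: [PARSE:-, VALIDATE:P6(v=16,ok=T), TRANSFORM:-, EMIT:-] out:P5(v=0); in:-
Tick 14: [PARSE:-, VALIDATE:-, TRANSFORM:P6(v=32,ok=T), EMIT:-] out:-; in:-
Tick 15: [PARSE:-, VALIDATE:-, TRANSFORM:-, EMIT:P6(v=32,ok=T)] out:-; in:-
Tick 16: [PARSE:-, VALIDATE:-, TRANSFORM:-, EMIT:-] out:P6(v=32); in:-
P6: arrives tick 12, valid=True (id=6, id%2=0), emit tick 16, final value 32

Answer: 16 32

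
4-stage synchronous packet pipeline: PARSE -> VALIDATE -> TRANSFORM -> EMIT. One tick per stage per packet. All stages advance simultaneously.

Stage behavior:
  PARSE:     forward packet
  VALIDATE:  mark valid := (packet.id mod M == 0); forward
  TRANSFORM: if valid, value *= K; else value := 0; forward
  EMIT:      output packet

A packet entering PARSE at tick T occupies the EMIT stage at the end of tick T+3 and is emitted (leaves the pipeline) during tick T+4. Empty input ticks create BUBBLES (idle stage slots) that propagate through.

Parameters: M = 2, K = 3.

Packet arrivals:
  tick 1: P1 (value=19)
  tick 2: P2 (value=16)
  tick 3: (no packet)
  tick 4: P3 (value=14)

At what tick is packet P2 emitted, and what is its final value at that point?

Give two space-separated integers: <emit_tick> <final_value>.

Answer: 6 48

Derivation:
Tick 1: [PARSE:P1(v=19,ok=F), VALIDATE:-, TRANSFORM:-, EMIT:-] out:-; in:P1
Tick 2: [PARSE:P2(v=16,ok=F), VALIDATE:P1(v=19,ok=F), TRANSFORM:-, EMIT:-] out:-; in:P2
Tick 3: [PARSE:-, VALIDATE:P2(v=16,ok=T), TRANSFORM:P1(v=0,ok=F), EMIT:-] out:-; in:-
Tick 4: [PARSE:P3(v=14,ok=F), VALIDATE:-, TRANSFORM:P2(v=48,ok=T), EMIT:P1(v=0,ok=F)] out:-; in:P3
Tick 5: [PARSE:-, VALIDATE:P3(v=14,ok=F), TRANSFORM:-, EMIT:P2(v=48,ok=T)] out:P1(v=0); in:-
Tick 6: [PARSE:-, VALIDATE:-, TRANSFORM:P3(v=0,ok=F), EMIT:-] out:P2(v=48); in:-
Tick 7: [PARSE:-, VALIDATE:-, TRANSFORM:-, EMIT:P3(v=0,ok=F)] out:-; in:-
Tick 8: [PARSE:-, VALIDATE:-, TRANSFORM:-, EMIT:-] out:P3(v=0); in:-
P2: arrives tick 2, valid=True (id=2, id%2=0), emit tick 6, final value 48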